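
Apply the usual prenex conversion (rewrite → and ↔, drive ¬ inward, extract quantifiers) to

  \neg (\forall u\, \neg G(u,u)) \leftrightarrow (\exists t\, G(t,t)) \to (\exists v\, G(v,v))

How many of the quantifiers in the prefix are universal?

Eliminate → and ↔ using ¬ and ∨; A ↔ B as (¬A ∨ B) ∧ (¬B ∨ A).
  (\neg \neg (\forall u\, \neg G(u,u)) \lor \neg (\exists t\, G(t,t)) \lor (\exists v\, G(v,v))) \land (\neg (\neg (\exists t\, G(t,t)) \lor (\exists v\, G(v,v))) \lor \neg (\forall u\, \neg G(u,u)))
Drive negations inward (¬∀x A ≡ ∃x ¬A, ¬∃x A ≡ ∀x ¬A, De Morgan for ∧/∨):
  ((\forall u\, \neg G(u,u)) \lor (\forall t\, \neg G(t,t)) \lor (\exists v\, G(v,v))) \land ((\exists t\, G(t,t)) \land (\forall v\, \neg G(v,v)) \lor (\exists u\, G(u,u)))
Standardize variables apart so no two quantifiers bind the same name: t↦p, v↦a, u↦q.
  ((\forall u\, \neg G(u,u)) \lor (\forall t\, \neg G(t,t)) \lor (\exists v\, G(v,v))) \land ((\exists p\, G(p,p)) \land (\forall a\, \neg G(a,a)) \lor (\exists q\, G(q,q)))
Finally move all quantifiers to the prefix:
  \forall u\, \forall t\, \exists v\, \exists p\, \forall a\, \exists q\, ((\neg G(u,u) \lor \neg G(t,t) \lor G(v,v)) \land (G(p,p) \land \neg G(a,a) \lor G(q,q)))
The prefix is \forall u \forall t \exists v \exists p \forall a \exists q: 3 universal, 3 existential.

3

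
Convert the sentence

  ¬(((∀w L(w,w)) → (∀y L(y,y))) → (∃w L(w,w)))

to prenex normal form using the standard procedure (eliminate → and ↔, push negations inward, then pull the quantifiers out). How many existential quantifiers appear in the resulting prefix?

1

Rewrite implications/biconditionals: A → B as ¬A ∨ B.
  ¬(¬(¬(∀w L(w,w)) ∨ (∀y L(y,y))) ∨ (∃w L(w,w)))
Move each ¬ inward, flipping quantifiers it crosses:
  ((∃w ¬L(w,w)) ∨ (∀y L(y,y))) ∧ (∀w ¬L(w,w))
Rename bound variables to avoid capture: w↦v.
  ((∃w ¬L(w,w)) ∨ (∀y L(y,y))) ∧ (∀v ¬L(v,v))
Finally move all quantifiers to the prefix:
  ∃w ∀y ∀v ((¬L(w,w) ∨ L(y,y)) ∧ ¬L(v,v))
The prefix is ∃w ∀y ∀v: 2 universal, 1 existential.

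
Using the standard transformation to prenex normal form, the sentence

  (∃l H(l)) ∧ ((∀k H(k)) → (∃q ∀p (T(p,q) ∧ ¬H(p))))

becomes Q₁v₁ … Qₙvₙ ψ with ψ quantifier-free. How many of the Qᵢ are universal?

Rewrite implications/biconditionals: A → B as ¬A ∨ B.
  (∃l H(l)) ∧ (¬(∀k H(k)) ∨ (∃q ∀p (T(p,q) ∧ ¬H(p))))
Drive negations inward (¬∀x A ≡ ∃x ¬A, ¬∃x A ≡ ∀x ¬A, De Morgan for ∧/∨):
  (∃l H(l)) ∧ ((∃k ¬H(k)) ∨ (∃q ∀p (T(p,q) ∧ ¬H(p))))
All bound variables are already distinct, so no renaming is needed.
Extract every quantifier outward, since the variables are now distinct and don't occur free across branches:
  ∃l ∃k ∃q ∀p (H(l) ∧ (¬H(k) ∨ T(p,q) ∧ ¬H(p)))
The prefix is ∃l ∃k ∃q ∀p: 1 universal, 3 existential.

1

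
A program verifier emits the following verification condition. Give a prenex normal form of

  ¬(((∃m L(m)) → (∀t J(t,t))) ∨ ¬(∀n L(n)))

∃m ∃t ∀n (L(m) ∧ ¬J(t,t) ∧ L(n))

Rewrite implications/biconditionals: A → B as ¬A ∨ B.
  ¬(¬(∃m L(m)) ∨ (∀t J(t,t)) ∨ ¬(∀n L(n)))
Drive negations inward (¬∀x A ≡ ∃x ¬A, ¬∃x A ≡ ∀x ¬A, De Morgan for ∧/∨):
  (∃m L(m)) ∧ (∃t ¬J(t,t)) ∧ (∀n L(n))
Finally move all quantifiers to the prefix:
  ∃m ∃t ∀n (L(m) ∧ ¬J(t,t) ∧ L(n))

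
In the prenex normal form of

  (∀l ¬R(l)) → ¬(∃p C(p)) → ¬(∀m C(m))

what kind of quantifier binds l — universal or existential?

First replace A → B with ¬A ∨ B.
  ¬(∀l ¬R(l)) ∨ ¬¬(∃p C(p)) ∨ ¬(∀m C(m))
Push ¬ through the quantifiers and connectives to reach negation normal form:
  (∃l R(l)) ∨ (∃p C(p)) ∨ (∃m ¬C(m))
Pull the quantifiers to the front (each side's bound variable is not free in the other side):
  ∃l ∃p ∃m (R(l) ∨ C(p) ∨ ¬C(m))
The quantifier ∀l sits under an odd number of negations (counting the antecedent side of each →), so it flips to ∃l.

existential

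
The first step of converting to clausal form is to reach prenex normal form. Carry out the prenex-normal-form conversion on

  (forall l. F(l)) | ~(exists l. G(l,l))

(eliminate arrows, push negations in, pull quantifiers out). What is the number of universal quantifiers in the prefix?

Move each ¬ inward, flipping quantifiers it crosses:
  (forall l. F(l)) | (forall l. ~G(l,l))
Give each quantifier a distinct variable: l↦y1.
  (forall l. F(l)) | (forall y1. ~G(y1,y1))
Finally move all quantifiers to the prefix:
  forall l. forall y1. (F(l) | ~G(y1,y1))
The prefix is forall l forall y1: 2 universal, 0 existential.

2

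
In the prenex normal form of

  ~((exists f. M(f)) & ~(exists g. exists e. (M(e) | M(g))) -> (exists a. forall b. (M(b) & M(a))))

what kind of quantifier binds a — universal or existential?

universal

Rewrite implications/biconditionals: A → B as ¬A ∨ B.
  ~(~((exists f. M(f)) & ~(exists g. exists e. (M(e) | M(g)))) | (exists a. forall b. (M(b) & M(a))))
Move each ¬ inward, flipping quantifiers it crosses:
  (exists f. M(f)) & (forall g. forall e. (~M(e) & ~M(g))) & (forall a. exists b. (~M(b) | ~M(a)))
Finally move all quantifiers to the prefix:
  exists f. forall g. forall e. forall a. exists b. (M(f) & ~M(e) & ~M(g) & (~M(b) | ~M(a)))
The quantifier exists a sits under an odd number of negations (counting the antecedent side of each →), so it flips to forall a.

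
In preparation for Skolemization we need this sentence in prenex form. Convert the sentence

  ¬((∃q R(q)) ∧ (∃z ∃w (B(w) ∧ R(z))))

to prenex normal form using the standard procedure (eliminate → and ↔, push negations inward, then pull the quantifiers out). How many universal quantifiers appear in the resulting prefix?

3

Drive negations inward (¬∀x A ≡ ∃x ¬A, ¬∃x A ≡ ∀x ¬A, De Morgan for ∧/∨):
  (∀q ¬R(q)) ∨ (∀z ∀w (¬B(w) ∨ ¬R(z)))
All bound variables are already distinct, so no renaming is needed.
Extract every quantifier outward, since the variables are now distinct and don't occur free across branches:
  ∀q ∀z ∀w (¬R(q) ∨ ¬B(w) ∨ ¬R(z))
The prefix is ∀q ∀z ∀w: 3 universal, 0 existential.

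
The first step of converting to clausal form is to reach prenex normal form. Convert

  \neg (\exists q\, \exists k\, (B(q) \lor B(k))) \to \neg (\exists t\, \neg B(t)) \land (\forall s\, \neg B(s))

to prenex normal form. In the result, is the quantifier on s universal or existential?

First replace A → B with ¬A ∨ B.
  \neg \neg (\exists q\, \exists k\, (B(q) \lor B(k))) \lor \neg (\exists t\, \neg B(t)) \land (\forall s\, \neg B(s))
Drive negations inward (¬∀x A ≡ ∃x ¬A, ¬∃x A ≡ ∀x ¬A, De Morgan for ∧/∨):
  (\exists q\, \exists k\, (B(q) \lor B(k))) \lor (\forall t\, B(t)) \land (\forall s\, \neg B(s))
Finally move all quantifiers to the prefix:
  \exists q\, \exists k\, \forall t\, \forall s\, (B(q) \lor B(k) \lor B(t) \land \neg B(s))
The quantifier \forall s sits under an even number of negations (counting the antecedent side of each →), so it remains universal.

universal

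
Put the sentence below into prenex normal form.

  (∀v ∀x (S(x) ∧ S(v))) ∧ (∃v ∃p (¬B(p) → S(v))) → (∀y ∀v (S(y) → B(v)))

Rewrite implications/biconditionals: A → B as ¬A ∨ B.
  ¬((∀v ∀x (S(x) ∧ S(v))) ∧ (∃v ∃p (¬¬B(p) ∨ S(v)))) ∨ (∀y ∀v (¬S(y) ∨ B(v)))
Move each ¬ inward, flipping quantifiers it crosses:
  (∃v ∃x (¬S(x) ∨ ¬S(v))) ∨ (∀v ∀p (¬B(p) ∧ ¬S(v))) ∨ (∀y ∀v (¬S(y) ∨ B(v)))
Give each quantifier a distinct variable: v↦b, v↦z1.
  (∃v ∃x (¬S(x) ∨ ¬S(v))) ∨ (∀b ∀p (¬B(p) ∧ ¬S(b))) ∨ (∀y ∀z1 (¬S(y) ∨ B(z1)))
Finally move all quantifiers to the prefix:
  ∃v ∃x ∀b ∀p ∀y ∀z1 (¬S(x) ∨ ¬S(v) ∨ ¬B(p) ∧ ¬S(b) ∨ ¬S(y) ∨ B(z1))

∃v ∃x ∀b ∀p ∀y ∀z1 (¬S(x) ∨ ¬S(v) ∨ ¬B(p) ∧ ¬S(b) ∨ ¬S(y) ∨ B(z1))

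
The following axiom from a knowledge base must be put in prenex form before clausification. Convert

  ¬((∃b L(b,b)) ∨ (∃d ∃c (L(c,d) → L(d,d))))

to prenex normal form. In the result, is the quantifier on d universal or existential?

universal

Eliminate → and ↔ using ¬ and ∨.
  ¬((∃b L(b,b)) ∨ (∃d ∃c (¬L(c,d) ∨ L(d,d))))
Move each ¬ inward, flipping quantifiers it crosses:
  (∀b ¬L(b,b)) ∧ (∀d ∀c (L(c,d) ∧ ¬L(d,d)))
Extract every quantifier outward, since the variables are now distinct and don't occur free across branches:
  ∀b ∀d ∀c (¬L(b,b) ∧ L(c,d) ∧ ¬L(d,d))
The quantifier ∃d sits under an odd number of negations (counting the antecedent side of each →), so it flips to ∀d.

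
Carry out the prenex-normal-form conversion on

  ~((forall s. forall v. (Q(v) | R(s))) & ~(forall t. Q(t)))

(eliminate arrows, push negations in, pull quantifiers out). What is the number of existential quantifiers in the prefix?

Drive negations inward (¬∀x A ≡ ∃x ¬A, ¬∃x A ≡ ∀x ¬A, De Morgan for ∧/∨):
  (exists s. exists v. (~Q(v) & ~R(s))) | (forall t. Q(t))
Pull the quantifiers to the front (each side's bound variable is not free in the other side):
  exists s. exists v. forall t. (~Q(v) & ~R(s) | Q(t))
The prefix is exists s exists v forall t: 1 universal, 2 existential.

2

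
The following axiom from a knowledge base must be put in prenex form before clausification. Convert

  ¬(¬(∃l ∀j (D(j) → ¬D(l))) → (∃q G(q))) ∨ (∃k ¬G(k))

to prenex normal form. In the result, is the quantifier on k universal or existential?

existential

Eliminate → and ↔ using ¬ and ∨.
  ¬(¬¬(∃l ∀j (¬D(j) ∨ ¬D(l))) ∨ (∃q G(q))) ∨ (∃k ¬G(k))
Drive negations inward (¬∀x A ≡ ∃x ¬A, ¬∃x A ≡ ∀x ¬A, De Morgan for ∧/∨):
  (∀l ∃j (D(j) ∧ D(l))) ∧ (∀q ¬G(q)) ∨ (∃k ¬G(k))
Pull the quantifiers to the front (each side's bound variable is not free in the other side):
  ∀l ∃j ∀q ∃k (D(j) ∧ D(l) ∧ ¬G(q) ∨ ¬G(k))
The quantifier ∃k sits under an even number of negations (counting the antecedent side of each →), so it remains existential.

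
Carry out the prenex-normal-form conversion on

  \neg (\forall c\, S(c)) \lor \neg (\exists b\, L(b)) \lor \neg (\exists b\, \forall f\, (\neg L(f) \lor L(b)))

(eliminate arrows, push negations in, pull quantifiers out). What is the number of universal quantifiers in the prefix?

2

Drive negations inward (¬∀x A ≡ ∃x ¬A, ¬∃x A ≡ ∀x ¬A, De Morgan for ∧/∨):
  (\exists c\, \neg S(c)) \lor (\forall b\, \neg L(b)) \lor (\forall b\, \exists f\, (L(f) \land \neg L(b)))
Rename bound variables to avoid capture: b↦z1.
  (\exists c\, \neg S(c)) \lor (\forall b\, \neg L(b)) \lor (\forall z1\, \exists f\, (L(f) \land \neg L(z1)))
Extract every quantifier outward, since the variables are now distinct and don't occur free across branches:
  \exists c\, \forall b\, \forall z1\, \exists f\, (\neg S(c) \lor \neg L(b) \lor L(f) \land \neg L(z1))
The prefix is \exists c \forall b \forall z1 \exists f: 2 universal, 2 existential.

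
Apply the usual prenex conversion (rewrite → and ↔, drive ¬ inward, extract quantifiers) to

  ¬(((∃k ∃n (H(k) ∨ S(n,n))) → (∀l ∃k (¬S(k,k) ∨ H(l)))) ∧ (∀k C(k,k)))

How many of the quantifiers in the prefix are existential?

Eliminate → and ↔ using ¬ and ∨.
  ¬((¬(∃k ∃n (H(k) ∨ S(n,n))) ∨ (∀l ∃k (¬S(k,k) ∨ H(l)))) ∧ (∀k C(k,k)))
Drive negations inward (¬∀x A ≡ ∃x ¬A, ¬∃x A ≡ ∀x ¬A, De Morgan for ∧/∨):
  (∃k ∃n (H(k) ∨ S(n,n))) ∧ (∃l ∀k (S(k,k) ∧ ¬H(l))) ∨ (∃k ¬C(k,k))
Standardize variables apart so no two quantifiers bind the same name: k↦p, k↦s.
  (∃k ∃n (H(k) ∨ S(n,n))) ∧ (∃l ∀p (S(p,p) ∧ ¬H(l))) ∨ (∃s ¬C(s,s))
Finally move all quantifiers to the prefix:
  ∃k ∃n ∃l ∀p ∃s ((H(k) ∨ S(n,n)) ∧ S(p,p) ∧ ¬H(l) ∨ ¬C(s,s))
The prefix is ∃k ∃n ∃l ∀p ∃s: 1 universal, 4 existential.

4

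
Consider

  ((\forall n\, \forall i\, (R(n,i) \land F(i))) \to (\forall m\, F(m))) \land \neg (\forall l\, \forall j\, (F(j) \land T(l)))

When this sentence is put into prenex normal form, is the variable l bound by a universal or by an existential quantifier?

existential

Rewrite implications/biconditionals: A → B as ¬A ∨ B.
  (\neg (\forall n\, \forall i\, (R(n,i) \land F(i))) \lor (\forall m\, F(m))) \land \neg (\forall l\, \forall j\, (F(j) \land T(l)))
Drive negations inward (¬∀x A ≡ ∃x ¬A, ¬∃x A ≡ ∀x ¬A, De Morgan for ∧/∨):
  ((\exists n\, \exists i\, (\neg R(n,i) \lor \neg F(i))) \lor (\forall m\, F(m))) \land (\exists l\, \exists j\, (\neg F(j) \lor \neg T(l)))
Finally move all quantifiers to the prefix:
  \exists n\, \exists i\, \forall m\, \exists l\, \exists j\, ((\neg R(n,i) \lor \neg F(i) \lor F(m)) \land (\neg F(j) \lor \neg T(l)))
The quantifier \forall l sits under an odd number of negations (counting the antecedent side of each →), so it flips to \exists l.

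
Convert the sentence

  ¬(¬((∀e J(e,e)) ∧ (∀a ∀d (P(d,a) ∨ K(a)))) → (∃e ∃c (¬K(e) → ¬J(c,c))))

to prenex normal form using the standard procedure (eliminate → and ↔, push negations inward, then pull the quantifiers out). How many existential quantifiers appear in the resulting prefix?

3

Rewrite implications/biconditionals: A → B as ¬A ∨ B.
  ¬(¬¬((∀e J(e,e)) ∧ (∀a ∀d (P(d,a) ∨ K(a)))) ∨ (∃e ∃c (¬¬K(e) ∨ ¬J(c,c))))
Push ¬ through the quantifiers and connectives to reach negation normal form:
  ((∃e ¬J(e,e)) ∨ (∃a ∃d (¬P(d,a) ∧ ¬K(a)))) ∧ (∀e ∀c (¬K(e) ∧ J(c,c)))
Rename bound variables to avoid capture: e↦y1.
  ((∃e ¬J(e,e)) ∨ (∃a ∃d (¬P(d,a) ∧ ¬K(a)))) ∧ (∀y1 ∀c (¬K(y1) ∧ J(c,c)))
Finally move all quantifiers to the prefix:
  ∃e ∃a ∃d ∀y1 ∀c ((¬J(e,e) ∨ ¬P(d,a) ∧ ¬K(a)) ∧ ¬K(y1) ∧ J(c,c))
The prefix is ∃e ∃a ∃d ∀y1 ∀c: 2 universal, 3 existential.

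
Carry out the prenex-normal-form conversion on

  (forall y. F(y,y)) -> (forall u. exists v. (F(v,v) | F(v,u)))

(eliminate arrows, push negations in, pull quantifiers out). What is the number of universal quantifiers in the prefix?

Rewrite implications/biconditionals: A → B as ¬A ∨ B.
  ~(forall y. F(y,y)) | (forall u. exists v. (F(v,v) | F(v,u)))
Drive negations inward (¬∀x A ≡ ∃x ¬A, ¬∃x A ≡ ∀x ¬A, De Morgan for ∧/∨):
  (exists y. ~F(y,y)) | (forall u. exists v. (F(v,v) | F(v,u)))
All bound variables are already distinct, so no renaming is needed.
Pull the quantifiers to the front (each side's bound variable is not free in the other side):
  exists y. forall u. exists v. (~F(y,y) | F(v,v) | F(v,u))
The prefix is exists y forall u exists v: 1 universal, 2 existential.

1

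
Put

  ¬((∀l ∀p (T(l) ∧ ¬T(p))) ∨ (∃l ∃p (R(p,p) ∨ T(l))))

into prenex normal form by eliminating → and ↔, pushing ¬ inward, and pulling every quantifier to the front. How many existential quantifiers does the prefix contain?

2

Move each ¬ inward, flipping quantifiers it crosses:
  (∃l ∃p (¬T(l) ∨ T(p))) ∧ (∀l ∀p (¬R(p,p) ∧ ¬T(l)))
Standardize variables apart so no two quantifiers bind the same name: l↦x1, p↦w1.
  (∃l ∃p (¬T(l) ∨ T(p))) ∧ (∀x1 ∀w1 (¬R(w1,w1) ∧ ¬T(x1)))
Pull the quantifiers to the front (each side's bound variable is not free in the other side):
  ∃l ∃p ∀x1 ∀w1 ((¬T(l) ∨ T(p)) ∧ ¬R(w1,w1) ∧ ¬T(x1))
The prefix is ∃l ∃p ∀x1 ∀w1: 2 universal, 2 existential.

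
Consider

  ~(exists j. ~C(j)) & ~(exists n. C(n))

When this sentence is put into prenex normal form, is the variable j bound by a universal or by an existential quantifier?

universal

Move each ¬ inward, flipping quantifiers it crosses:
  (forall j. C(j)) & (forall n. ~C(n))
All bound variables are already distinct, so no renaming is needed.
Finally move all quantifiers to the prefix:
  forall j. forall n. (C(j) & ~C(n))
The quantifier exists j sits under an odd number of negations, so it flips to forall j.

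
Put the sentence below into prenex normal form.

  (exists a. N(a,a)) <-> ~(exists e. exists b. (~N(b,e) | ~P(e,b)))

Eliminate → and ↔ using ¬ and ∨; A ↔ B as (¬A ∨ B) ∧ (¬B ∨ A).
  (~(exists a. N(a,a)) | ~(exists e. exists b. (~N(b,e) | ~P(e,b)))) & (~~(exists e. exists b. (~N(b,e) | ~P(e,b))) | (exists a. N(a,a)))
Move each ¬ inward, flipping quantifiers it crosses:
  ((forall a. ~N(a,a)) | (forall e. forall b. (N(b,e) & P(e,b)))) & ((exists e. exists b. (~N(b,e) | ~P(e,b))) | (exists a. N(a,a)))
Give each quantifier a distinct variable: e↦t, b↦w1, a↦y1.
  ((forall a. ~N(a,a)) | (forall e. forall b. (N(b,e) & P(e,b)))) & ((exists t. exists w1. (~N(w1,t) | ~P(t,w1))) | (exists y1. N(y1,y1)))
Pull the quantifiers to the front (each side's bound variable is not free in the other side):
  forall a. forall e. forall b. exists t. exists w1. exists y1. ((~N(a,a) | N(b,e) & P(e,b)) & (~N(w1,t) | ~P(t,w1) | N(y1,y1)))

forall a. forall e. forall b. exists t. exists w1. exists y1. ((~N(a,a) | N(b,e) & P(e,b)) & (~N(w1,t) | ~P(t,w1) | N(y1,y1)))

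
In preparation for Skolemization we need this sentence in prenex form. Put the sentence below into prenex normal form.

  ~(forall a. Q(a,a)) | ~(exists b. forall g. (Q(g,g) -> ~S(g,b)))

exists a. forall b. exists g. (~Q(a,a) | Q(g,g) & S(g,b))

Eliminate → and ↔ using ¬ and ∨.
  ~(forall a. Q(a,a)) | ~(exists b. forall g. (~Q(g,g) | ~S(g,b)))
Drive negations inward (¬∀x A ≡ ∃x ¬A, ¬∃x A ≡ ∀x ¬A, De Morgan for ∧/∨):
  (exists a. ~Q(a,a)) | (forall b. exists g. (Q(g,g) & S(g,b)))
All bound variables are already distinct, so no renaming is needed.
Finally move all quantifiers to the prefix:
  exists a. forall b. exists g. (~Q(a,a) | Q(g,g) & S(g,b))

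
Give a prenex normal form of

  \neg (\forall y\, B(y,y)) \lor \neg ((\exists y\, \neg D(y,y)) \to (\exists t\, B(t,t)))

Eliminate → and ↔ using ¬ and ∨.
  \neg (\forall y\, B(y,y)) \lor \neg (\neg (\exists y\, \neg D(y,y)) \lor (\exists t\, B(t,t)))
Drive negations inward (¬∀x A ≡ ∃x ¬A, ¬∃x A ≡ ∀x ¬A, De Morgan for ∧/∨):
  (\exists y\, \neg B(y,y)) \lor (\exists y\, \neg D(y,y)) \land (\forall t\, \neg B(t,t))
Give each quantifier a distinct variable: y↦a.
  (\exists y\, \neg B(y,y)) \lor (\exists a\, \neg D(a,a)) \land (\forall t\, \neg B(t,t))
Extract every quantifier outward, since the variables are now distinct and don't occur free across branches:
  \exists y\, \exists a\, \forall t\, (\neg B(y,y) \lor \neg D(a,a) \land \neg B(t,t))

\exists y\, \exists a\, \forall t\, (\neg B(y,y) \lor \neg D(a,a) \land \neg B(t,t))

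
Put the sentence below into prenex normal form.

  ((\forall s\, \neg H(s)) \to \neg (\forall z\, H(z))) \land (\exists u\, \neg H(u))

\exists s\, \exists z\, \exists u\, ((H(s) \lor \neg H(z)) \land \neg H(u))

Rewrite implications/biconditionals: A → B as ¬A ∨ B.
  (\neg (\forall s\, \neg H(s)) \lor \neg (\forall z\, H(z))) \land (\exists u\, \neg H(u))
Move each ¬ inward, flipping quantifiers it crosses:
  ((\exists s\, H(s)) \lor (\exists z\, \neg H(z))) \land (\exists u\, \neg H(u))
All bound variables are already distinct, so no renaming is needed.
Finally move all quantifiers to the prefix:
  \exists s\, \exists z\, \exists u\, ((H(s) \lor \neg H(z)) \land \neg H(u))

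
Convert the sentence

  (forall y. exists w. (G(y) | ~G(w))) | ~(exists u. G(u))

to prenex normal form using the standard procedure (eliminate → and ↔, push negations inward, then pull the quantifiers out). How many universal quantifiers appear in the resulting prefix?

Drive negations inward (¬∀x A ≡ ∃x ¬A, ¬∃x A ≡ ∀x ¬A, De Morgan for ∧/∨):
  (forall y. exists w. (G(y) | ~G(w))) | (forall u. ~G(u))
Pull the quantifiers to the front (each side's bound variable is not free in the other side):
  forall y. exists w. forall u. (G(y) | ~G(w) | ~G(u))
The prefix is forall y exists w forall u: 2 universal, 1 existential.

2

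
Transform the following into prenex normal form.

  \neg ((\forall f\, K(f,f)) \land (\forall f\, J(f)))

\exists f\, \exists q\, (\neg K(f,f) \lor \neg J(q))

Drive negations inward (¬∀x A ≡ ∃x ¬A, ¬∃x A ≡ ∀x ¬A, De Morgan for ∧/∨):
  (\exists f\, \neg K(f,f)) \lor (\exists f\, \neg J(f))
Rename bound variables to avoid capture: f↦q.
  (\exists f\, \neg K(f,f)) \lor (\exists q\, \neg J(q))
Pull the quantifiers to the front (each side's bound variable is not free in the other side):
  \exists f\, \exists q\, (\neg K(f,f) \lor \neg J(q))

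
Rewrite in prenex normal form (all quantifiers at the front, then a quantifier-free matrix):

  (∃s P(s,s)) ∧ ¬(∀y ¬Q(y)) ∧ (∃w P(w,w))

Push ¬ through the quantifiers and connectives to reach negation normal form:
  (∃s P(s,s)) ∧ (∃y Q(y)) ∧ (∃w P(w,w))
Extract every quantifier outward, since the variables are now distinct and don't occur free across branches:
  ∃s ∃y ∃w (P(s,s) ∧ Q(y) ∧ P(w,w))

∃s ∃y ∃w (P(s,s) ∧ Q(y) ∧ P(w,w))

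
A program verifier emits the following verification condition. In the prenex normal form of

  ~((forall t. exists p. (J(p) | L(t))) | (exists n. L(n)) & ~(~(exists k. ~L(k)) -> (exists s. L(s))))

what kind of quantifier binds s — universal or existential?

existential

Rewrite implications/biconditionals: A → B as ¬A ∨ B.
  ~((forall t. exists p. (J(p) | L(t))) | (exists n. L(n)) & ~(~~(exists k. ~L(k)) | (exists s. L(s))))
Move each ¬ inward, flipping quantifiers it crosses:
  (exists t. forall p. (~J(p) & ~L(t))) & ((forall n. ~L(n)) | (exists k. ~L(k)) | (exists s. L(s)))
All bound variables are already distinct, so no renaming is needed.
Extract every quantifier outward, since the variables are now distinct and don't occur free across branches:
  exists t. forall p. forall n. exists k. exists s. (~J(p) & ~L(t) & (~L(n) | ~L(k) | L(s)))
The quantifier exists s sits under an even number of negations (counting the antecedent side of each →), so it remains existential.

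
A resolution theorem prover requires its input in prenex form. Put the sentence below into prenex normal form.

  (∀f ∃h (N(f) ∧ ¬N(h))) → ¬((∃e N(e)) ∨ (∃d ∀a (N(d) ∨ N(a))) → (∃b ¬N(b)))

Rewrite implications/biconditionals: A → B as ¬A ∨ B.
  ¬(∀f ∃h (N(f) ∧ ¬N(h))) ∨ ¬(¬((∃e N(e)) ∨ (∃d ∀a (N(d) ∨ N(a)))) ∨ (∃b ¬N(b)))
Move each ¬ inward, flipping quantifiers it crosses:
  (∃f ∀h (¬N(f) ∨ N(h))) ∨ ((∃e N(e)) ∨ (∃d ∀a (N(d) ∨ N(a)))) ∧ (∀b N(b))
Pull the quantifiers to the front (each side's bound variable is not free in the other side):
  ∃f ∀h ∃e ∃d ∀a ∀b (¬N(f) ∨ N(h) ∨ (N(e) ∨ N(d) ∨ N(a)) ∧ N(b))

∃f ∀h ∃e ∃d ∀a ∀b (¬N(f) ∨ N(h) ∨ (N(e) ∨ N(d) ∨ N(a)) ∧ N(b))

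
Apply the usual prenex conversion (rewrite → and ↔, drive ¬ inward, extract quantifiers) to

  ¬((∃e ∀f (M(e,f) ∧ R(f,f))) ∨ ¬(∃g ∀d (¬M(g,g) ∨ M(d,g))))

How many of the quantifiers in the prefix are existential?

Drive negations inward (¬∀x A ≡ ∃x ¬A, ¬∃x A ≡ ∀x ¬A, De Morgan for ∧/∨):
  (∀e ∃f (¬M(e,f) ∨ ¬R(f,f))) ∧ (∃g ∀d (¬M(g,g) ∨ M(d,g)))
All bound variables are already distinct, so no renaming is needed.
Finally move all quantifiers to the prefix:
  ∀e ∃f ∃g ∀d ((¬M(e,f) ∨ ¬R(f,f)) ∧ (¬M(g,g) ∨ M(d,g)))
The prefix is ∀e ∃f ∃g ∀d: 2 universal, 2 existential.

2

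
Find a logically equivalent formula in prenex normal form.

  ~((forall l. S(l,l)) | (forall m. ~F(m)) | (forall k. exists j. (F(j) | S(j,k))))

Move each ¬ inward, flipping quantifiers it crosses:
  (exists l. ~S(l,l)) & (exists m. F(m)) & (exists k. forall j. (~F(j) & ~S(j,k)))
All bound variables are already distinct, so no renaming is needed.
Pull the quantifiers to the front (each side's bound variable is not free in the other side):
  exists l. exists m. exists k. forall j. (~S(l,l) & F(m) & ~F(j) & ~S(j,k))

exists l. exists m. exists k. forall j. (~S(l,l) & F(m) & ~F(j) & ~S(j,k))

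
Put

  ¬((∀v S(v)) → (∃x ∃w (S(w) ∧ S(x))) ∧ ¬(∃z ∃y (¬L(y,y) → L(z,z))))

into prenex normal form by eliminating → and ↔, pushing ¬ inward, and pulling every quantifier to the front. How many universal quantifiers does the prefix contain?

Eliminate → and ↔ using ¬ and ∨.
  ¬(¬(∀v S(v)) ∨ (∃x ∃w (S(w) ∧ S(x))) ∧ ¬(∃z ∃y (¬¬L(y,y) ∨ L(z,z))))
Move each ¬ inward, flipping quantifiers it crosses:
  (∀v S(v)) ∧ ((∀x ∀w (¬S(w) ∨ ¬S(x))) ∨ (∃z ∃y (L(y,y) ∨ L(z,z))))
Extract every quantifier outward, since the variables are now distinct and don't occur free across branches:
  ∀v ∀x ∀w ∃z ∃y (S(v) ∧ (¬S(w) ∨ ¬S(x) ∨ L(y,y) ∨ L(z,z)))
The prefix is ∀v ∀x ∀w ∃z ∃y: 3 universal, 2 existential.

3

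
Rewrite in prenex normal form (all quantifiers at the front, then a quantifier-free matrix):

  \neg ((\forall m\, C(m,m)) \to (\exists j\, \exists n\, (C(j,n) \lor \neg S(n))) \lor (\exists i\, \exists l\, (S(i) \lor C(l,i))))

\forall m\, \forall j\, \forall n\, \forall i\, \forall l\, (C(m,m) \land \neg C(j,n) \land S(n) \land \neg S(i) \land \neg C(l,i))

Eliminate → and ↔ using ¬ and ∨.
  \neg (\neg (\forall m\, C(m,m)) \lor (\exists j\, \exists n\, (C(j,n) \lor \neg S(n))) \lor (\exists i\, \exists l\, (S(i) \lor C(l,i))))
Move each ¬ inward, flipping quantifiers it crosses:
  (\forall m\, C(m,m)) \land (\forall j\, \forall n\, (\neg C(j,n) \land S(n))) \land (\forall i\, \forall l\, (\neg S(i) \land \neg C(l,i)))
Extract every quantifier outward, since the variables are now distinct and don't occur free across branches:
  \forall m\, \forall j\, \forall n\, \forall i\, \forall l\, (C(m,m) \land \neg C(j,n) \land S(n) \land \neg S(i) \land \neg C(l,i))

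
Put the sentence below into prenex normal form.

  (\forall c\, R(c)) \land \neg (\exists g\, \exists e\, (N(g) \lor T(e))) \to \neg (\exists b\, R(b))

\exists c\, \exists g\, \exists e\, \forall b\, (\neg R(c) \lor N(g) \lor T(e) \lor \neg R(b))

Eliminate → and ↔ using ¬ and ∨.
  \neg ((\forall c\, R(c)) \land \neg (\exists g\, \exists e\, (N(g) \lor T(e)))) \lor \neg (\exists b\, R(b))
Push ¬ through the quantifiers and connectives to reach negation normal form:
  (\exists c\, \neg R(c)) \lor (\exists g\, \exists e\, (N(g) \lor T(e))) \lor (\forall b\, \neg R(b))
Finally move all quantifiers to the prefix:
  \exists c\, \exists g\, \exists e\, \forall b\, (\neg R(c) \lor N(g) \lor T(e) \lor \neg R(b))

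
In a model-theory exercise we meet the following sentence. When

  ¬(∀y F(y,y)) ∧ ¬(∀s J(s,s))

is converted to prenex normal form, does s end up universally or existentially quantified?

existential

Drive negations inward (¬∀x A ≡ ∃x ¬A, ¬∃x A ≡ ∀x ¬A, De Morgan for ∧/∨):
  (∃y ¬F(y,y)) ∧ (∃s ¬J(s,s))
All bound variables are already distinct, so no renaming is needed.
Extract every quantifier outward, since the variables are now distinct and don't occur free across branches:
  ∃y ∃s (¬F(y,y) ∧ ¬J(s,s))
The quantifier ∀s sits under an odd number of negations, so it flips to ∃s.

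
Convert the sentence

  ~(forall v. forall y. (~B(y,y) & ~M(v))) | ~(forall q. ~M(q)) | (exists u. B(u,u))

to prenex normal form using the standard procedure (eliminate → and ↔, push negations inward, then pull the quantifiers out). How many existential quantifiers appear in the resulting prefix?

Push ¬ through the quantifiers and connectives to reach negation normal form:
  (exists v. exists y. (B(y,y) | M(v))) | (exists q. M(q)) | (exists u. B(u,u))
Finally move all quantifiers to the prefix:
  exists v. exists y. exists q. exists u. (B(y,y) | M(v) | M(q) | B(u,u))
The prefix is exists v exists y exists q exists u: 0 universal, 4 existential.

4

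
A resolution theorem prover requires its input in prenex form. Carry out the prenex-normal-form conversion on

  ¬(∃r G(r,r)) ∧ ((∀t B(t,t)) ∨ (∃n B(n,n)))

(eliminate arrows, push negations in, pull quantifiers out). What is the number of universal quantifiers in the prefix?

Drive negations inward (¬∀x A ≡ ∃x ¬A, ¬∃x A ≡ ∀x ¬A, De Morgan for ∧/∨):
  (∀r ¬G(r,r)) ∧ ((∀t B(t,t)) ∨ (∃n B(n,n)))
Extract every quantifier outward, since the variables are now distinct and don't occur free across branches:
  ∀r ∀t ∃n (¬G(r,r) ∧ (B(t,t) ∨ B(n,n)))
The prefix is ∀r ∀t ∃n: 2 universal, 1 existential.

2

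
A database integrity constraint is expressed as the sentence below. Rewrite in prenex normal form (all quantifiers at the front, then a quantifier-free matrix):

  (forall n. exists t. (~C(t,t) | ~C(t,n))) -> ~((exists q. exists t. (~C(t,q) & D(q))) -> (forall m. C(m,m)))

exists n. forall t. exists q. exists c. exists m. (C(t,t) & C(t,n) | ~C(c,q) & D(q) & ~C(m,m))

First replace A → B with ¬A ∨ B.
  ~(forall n. exists t. (~C(t,t) | ~C(t,n))) | ~(~(exists q. exists t. (~C(t,q) & D(q))) | (forall m. C(m,m)))
Push ¬ through the quantifiers and connectives to reach negation normal form:
  (exists n. forall t. (C(t,t) & C(t,n))) | (exists q. exists t. (~C(t,q) & D(q))) & (exists m. ~C(m,m))
Standardize variables apart so no two quantifiers bind the same name: t↦c.
  (exists n. forall t. (C(t,t) & C(t,n))) | (exists q. exists c. (~C(c,q) & D(q))) & (exists m. ~C(m,m))
Pull the quantifiers to the front (each side's bound variable is not free in the other side):
  exists n. forall t. exists q. exists c. exists m. (C(t,t) & C(t,n) | ~C(c,q) & D(q) & ~C(m,m))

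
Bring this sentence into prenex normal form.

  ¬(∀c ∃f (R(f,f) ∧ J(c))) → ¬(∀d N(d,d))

First replace A → B with ¬A ∨ B.
  ¬¬(∀c ∃f (R(f,f) ∧ J(c))) ∨ ¬(∀d N(d,d))
Push ¬ through the quantifiers and connectives to reach negation normal form:
  (∀c ∃f (R(f,f) ∧ J(c))) ∨ (∃d ¬N(d,d))
All bound variables are already distinct, so no renaming is needed.
Pull the quantifiers to the front (each side's bound variable is not free in the other side):
  ∀c ∃f ∃d (R(f,f) ∧ J(c) ∨ ¬N(d,d))

∀c ∃f ∃d (R(f,f) ∧ J(c) ∨ ¬N(d,d))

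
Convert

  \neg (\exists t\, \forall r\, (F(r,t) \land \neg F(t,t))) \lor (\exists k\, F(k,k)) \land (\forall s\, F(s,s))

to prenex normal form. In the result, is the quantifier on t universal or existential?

universal

Drive negations inward (¬∀x A ≡ ∃x ¬A, ¬∃x A ≡ ∀x ¬A, De Morgan for ∧/∨):
  (\forall t\, \exists r\, (\neg F(r,t) \lor F(t,t))) \lor (\exists k\, F(k,k)) \land (\forall s\, F(s,s))
All bound variables are already distinct, so no renaming is needed.
Pull the quantifiers to the front (each side's bound variable is not free in the other side):
  \forall t\, \exists r\, \exists k\, \forall s\, (\neg F(r,t) \lor F(t,t) \lor F(k,k) \land F(s,s))
The quantifier \exists t sits under an odd number of negations, so it flips to \forall t.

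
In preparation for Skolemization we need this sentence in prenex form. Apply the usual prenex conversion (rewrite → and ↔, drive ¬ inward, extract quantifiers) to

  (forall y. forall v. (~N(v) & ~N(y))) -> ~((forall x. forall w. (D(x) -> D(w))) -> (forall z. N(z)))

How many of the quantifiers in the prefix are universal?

Eliminate → and ↔ using ¬ and ∨.
  ~(forall y. forall v. (~N(v) & ~N(y))) | ~(~(forall x. forall w. (~D(x) | D(w))) | (forall z. N(z)))
Push ¬ through the quantifiers and connectives to reach negation normal form:
  (exists y. exists v. (N(v) | N(y))) | (forall x. forall w. (~D(x) | D(w))) & (exists z. ~N(z))
Extract every quantifier outward, since the variables are now distinct and don't occur free across branches:
  exists y. exists v. forall x. forall w. exists z. (N(v) | N(y) | (~D(x) | D(w)) & ~N(z))
The prefix is exists y exists v forall x forall w exists z: 2 universal, 3 existential.

2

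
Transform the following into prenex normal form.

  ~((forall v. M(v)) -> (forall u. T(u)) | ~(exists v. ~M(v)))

Eliminate → and ↔ using ¬ and ∨.
  ~(~(forall v. M(v)) | (forall u. T(u)) | ~(exists v. ~M(v)))
Push ¬ through the quantifiers and connectives to reach negation normal form:
  (forall v. M(v)) & (exists u. ~T(u)) & (exists v. ~M(v))
Rename bound variables to avoid capture: v↦x1.
  (forall v. M(v)) & (exists u. ~T(u)) & (exists x1. ~M(x1))
Extract every quantifier outward, since the variables are now distinct and don't occur free across branches:
  forall v. exists u. exists x1. (M(v) & ~T(u) & ~M(x1))

forall v. exists u. exists x1. (M(v) & ~T(u) & ~M(x1))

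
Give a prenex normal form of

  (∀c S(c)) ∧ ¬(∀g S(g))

Push ¬ through the quantifiers and connectives to reach negation normal form:
  (∀c S(c)) ∧ (∃g ¬S(g))
Extract every quantifier outward, since the variables are now distinct and don't occur free across branches:
  ∀c ∃g (S(c) ∧ ¬S(g))

∀c ∃g (S(c) ∧ ¬S(g))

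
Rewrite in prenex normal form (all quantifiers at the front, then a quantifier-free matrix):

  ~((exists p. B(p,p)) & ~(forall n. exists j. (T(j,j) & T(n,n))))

Push ¬ through the quantifiers and connectives to reach negation normal form:
  (forall p. ~B(p,p)) | (forall n. exists j. (T(j,j) & T(n,n)))
All bound variables are already distinct, so no renaming is needed.
Extract every quantifier outward, since the variables are now distinct and don't occur free across branches:
  forall p. forall n. exists j. (~B(p,p) | T(j,j) & T(n,n))

forall p. forall n. exists j. (~B(p,p) | T(j,j) & T(n,n))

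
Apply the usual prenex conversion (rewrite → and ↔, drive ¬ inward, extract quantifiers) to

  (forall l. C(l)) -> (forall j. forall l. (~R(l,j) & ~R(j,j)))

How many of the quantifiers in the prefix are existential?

Eliminate → and ↔ using ¬ and ∨.
  ~(forall l. C(l)) | (forall j. forall l. (~R(l,j) & ~R(j,j)))
Push ¬ through the quantifiers and connectives to reach negation normal form:
  (exists l. ~C(l)) | (forall j. forall l. (~R(l,j) & ~R(j,j)))
Give each quantifier a distinct variable: l↦z.
  (exists l. ~C(l)) | (forall j. forall z. (~R(z,j) & ~R(j,j)))
Extract every quantifier outward, since the variables are now distinct and don't occur free across branches:
  exists l. forall j. forall z. (~C(l) | ~R(z,j) & ~R(j,j))
The prefix is exists l forall j forall z: 2 universal, 1 existential.

1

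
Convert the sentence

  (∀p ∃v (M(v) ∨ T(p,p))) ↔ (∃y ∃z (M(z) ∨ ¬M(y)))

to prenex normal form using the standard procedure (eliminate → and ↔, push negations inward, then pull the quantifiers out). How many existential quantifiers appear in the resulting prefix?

4

Rewrite implications/biconditionals: A → B as ¬A ∨ B; A ↔ B as (¬A ∨ B) ∧ (¬B ∨ A).
  (¬(∀p ∃v (M(v) ∨ T(p,p))) ∨ (∃y ∃z (M(z) ∨ ¬M(y)))) ∧ (¬(∃y ∃z (M(z) ∨ ¬M(y))) ∨ (∀p ∃v (M(v) ∨ T(p,p))))
Push ¬ through the quantifiers and connectives to reach negation normal form:
  ((∃p ∀v (¬M(v) ∧ ¬T(p,p))) ∨ (∃y ∃z (M(z) ∨ ¬M(y)))) ∧ ((∀y ∀z (¬M(z) ∧ M(y))) ∨ (∀p ∃v (M(v) ∨ T(p,p))))
Rename bound variables to avoid capture: y↦s, z↦q, p↦c, v↦b.
  ((∃p ∀v (¬M(v) ∧ ¬T(p,p))) ∨ (∃y ∃z (M(z) ∨ ¬M(y)))) ∧ ((∀s ∀q (¬M(q) ∧ M(s))) ∨ (∀c ∃b (M(b) ∨ T(c,c))))
Finally move all quantifiers to the prefix:
  ∃p ∀v ∃y ∃z ∀s ∀q ∀c ∃b ((¬M(v) ∧ ¬T(p,p) ∨ M(z) ∨ ¬M(y)) ∧ (¬M(q) ∧ M(s) ∨ M(b) ∨ T(c,c)))
The prefix is ∃p ∀v ∃y ∃z ∀s ∀q ∀c ∃b: 4 universal, 4 existential.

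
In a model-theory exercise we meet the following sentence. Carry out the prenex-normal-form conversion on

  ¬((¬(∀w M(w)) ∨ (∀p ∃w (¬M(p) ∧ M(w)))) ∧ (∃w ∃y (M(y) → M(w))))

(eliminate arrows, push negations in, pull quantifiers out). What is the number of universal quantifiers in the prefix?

Eliminate → and ↔ using ¬ and ∨.
  ¬((¬(∀w M(w)) ∨ (∀p ∃w (¬M(p) ∧ M(w)))) ∧ (∃w ∃y (¬M(y) ∨ M(w))))
Move each ¬ inward, flipping quantifiers it crosses:
  (∀w M(w)) ∧ (∃p ∀w (M(p) ∨ ¬M(w))) ∨ (∀w ∀y (M(y) ∧ ¬M(w)))
Standardize variables apart so no two quantifiers bind the same name: w↦v1, w↦y1.
  (∀w M(w)) ∧ (∃p ∀v1 (M(p) ∨ ¬M(v1))) ∨ (∀y1 ∀y (M(y) ∧ ¬M(y1)))
Extract every quantifier outward, since the variables are now distinct and don't occur free across branches:
  ∀w ∃p ∀v1 ∀y1 ∀y (M(w) ∧ (M(p) ∨ ¬M(v1)) ∨ M(y) ∧ ¬M(y1))
The prefix is ∀w ∃p ∀v1 ∀y1 ∀y: 4 universal, 1 existential.

4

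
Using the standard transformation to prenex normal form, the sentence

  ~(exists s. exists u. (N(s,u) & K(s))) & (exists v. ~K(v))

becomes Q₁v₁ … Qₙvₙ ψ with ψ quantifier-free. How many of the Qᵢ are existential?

Drive negations inward (¬∀x A ≡ ∃x ¬A, ¬∃x A ≡ ∀x ¬A, De Morgan for ∧/∨):
  (forall s. forall u. (~N(s,u) | ~K(s))) & (exists v. ~K(v))
Finally move all quantifiers to the prefix:
  forall s. forall u. exists v. ((~N(s,u) | ~K(s)) & ~K(v))
The prefix is forall s forall u exists v: 2 universal, 1 existential.

1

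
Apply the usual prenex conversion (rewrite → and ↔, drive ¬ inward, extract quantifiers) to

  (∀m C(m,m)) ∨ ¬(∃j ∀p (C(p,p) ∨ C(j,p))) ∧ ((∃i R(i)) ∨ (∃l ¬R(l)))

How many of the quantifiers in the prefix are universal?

Move each ¬ inward, flipping quantifiers it crosses:
  (∀m C(m,m)) ∨ (∀j ∃p (¬C(p,p) ∧ ¬C(j,p))) ∧ ((∃i R(i)) ∨ (∃l ¬R(l)))
All bound variables are already distinct, so no renaming is needed.
Pull the quantifiers to the front (each side's bound variable is not free in the other side):
  ∀m ∀j ∃p ∃i ∃l (C(m,m) ∨ ¬C(p,p) ∧ ¬C(j,p) ∧ (R(i) ∨ ¬R(l)))
The prefix is ∀m ∀j ∃p ∃i ∃l: 2 universal, 3 existential.

2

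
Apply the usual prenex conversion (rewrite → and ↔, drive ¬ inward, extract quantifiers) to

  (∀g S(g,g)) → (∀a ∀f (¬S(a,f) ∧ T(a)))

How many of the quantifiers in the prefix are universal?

2

First replace A → B with ¬A ∨ B.
  ¬(∀g S(g,g)) ∨ (∀a ∀f (¬S(a,f) ∧ T(a)))
Drive negations inward (¬∀x A ≡ ∃x ¬A, ¬∃x A ≡ ∀x ¬A, De Morgan for ∧/∨):
  (∃g ¬S(g,g)) ∨ (∀a ∀f (¬S(a,f) ∧ T(a)))
Extract every quantifier outward, since the variables are now distinct and don't occur free across branches:
  ∃g ∀a ∀f (¬S(g,g) ∨ ¬S(a,f) ∧ T(a))
The prefix is ∃g ∀a ∀f: 2 universal, 1 existential.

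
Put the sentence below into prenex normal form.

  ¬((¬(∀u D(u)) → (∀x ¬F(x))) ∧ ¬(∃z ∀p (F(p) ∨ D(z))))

First replace A → B with ¬A ∨ B.
  ¬((¬¬(∀u D(u)) ∨ (∀x ¬F(x))) ∧ ¬(∃z ∀p (F(p) ∨ D(z))))
Drive negations inward (¬∀x A ≡ ∃x ¬A, ¬∃x A ≡ ∀x ¬A, De Morgan for ∧/∨):
  (∃u ¬D(u)) ∧ (∃x F(x)) ∨ (∃z ∀p (F(p) ∨ D(z)))
Extract every quantifier outward, since the variables are now distinct and don't occur free across branches:
  ∃u ∃x ∃z ∀p (¬D(u) ∧ F(x) ∨ F(p) ∨ D(z))

∃u ∃x ∃z ∀p (¬D(u) ∧ F(x) ∨ F(p) ∨ D(z))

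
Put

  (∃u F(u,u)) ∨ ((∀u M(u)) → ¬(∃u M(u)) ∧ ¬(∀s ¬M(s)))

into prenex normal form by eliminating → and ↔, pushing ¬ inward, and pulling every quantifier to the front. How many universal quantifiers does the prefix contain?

First replace A → B with ¬A ∨ B.
  (∃u F(u,u)) ∨ ¬(∀u M(u)) ∨ ¬(∃u M(u)) ∧ ¬(∀s ¬M(s))
Move each ¬ inward, flipping quantifiers it crosses:
  (∃u F(u,u)) ∨ (∃u ¬M(u)) ∨ (∀u ¬M(u)) ∧ (∃s M(s))
Give each quantifier a distinct variable: u↦x1, u↦v1.
  (∃u F(u,u)) ∨ (∃x1 ¬M(x1)) ∨ (∀v1 ¬M(v1)) ∧ (∃s M(s))
Pull the quantifiers to the front (each side's bound variable is not free in the other side):
  ∃u ∃x1 ∀v1 ∃s (F(u,u) ∨ ¬M(x1) ∨ ¬M(v1) ∧ M(s))
The prefix is ∃u ∃x1 ∀v1 ∃s: 1 universal, 3 existential.

1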